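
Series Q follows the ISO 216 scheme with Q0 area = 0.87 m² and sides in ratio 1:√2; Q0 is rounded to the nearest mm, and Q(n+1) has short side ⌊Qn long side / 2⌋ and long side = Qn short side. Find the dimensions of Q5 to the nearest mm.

138 × 196 mm

Let Q0's short side be w mm. w · w√2 = 0.87 m² = 870,000 mm², so w ≈ 784.3 mm and w√2 ≈ 1109.2 mm → Q0 = 784 × 1109 mm.
Q1: ⌊1109/2⌋ × 784 = 554 × 784 mm
Q2: ⌊784/2⌋ × 554 = 392 × 554 mm
Q3: ⌊554/2⌋ × 392 = 277 × 392 mm
Q4: ⌊392/2⌋ × 277 = 196 × 277 mm
Q5: ⌊277/2⌋ × 196 = 138 × 196 mm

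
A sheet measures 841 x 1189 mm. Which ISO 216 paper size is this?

A0 (841 × 1189 mm)

Aspect ratio 1189/841 ≈ 1.414 — close to the ISO √2 ≈ 1.414.
In the A-series (A0 area = 1 m²): A0 = 841 × 1189 mm.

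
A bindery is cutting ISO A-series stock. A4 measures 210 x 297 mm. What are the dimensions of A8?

52 × 74 mm

A5: ⌊297/2⌋ × 210 = 148 × 210 mm
A6: ⌊210/2⌋ × 148 = 105 × 148 mm
A7: ⌊148/2⌋ × 105 = 74 × 105 mm
A8: ⌊105/2⌋ × 74 = 52 × 74 mm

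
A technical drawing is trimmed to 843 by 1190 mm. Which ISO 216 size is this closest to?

A0 (841 × 1189 mm)

Aspect ratio 1190/843 ≈ 1.412 — close to the ISO √2 ≈ 1.414.
In the A-series (A0 area = 1 m²): A0 = 841 × 1189 mm.
Off by 3 mm total — nearest standard size.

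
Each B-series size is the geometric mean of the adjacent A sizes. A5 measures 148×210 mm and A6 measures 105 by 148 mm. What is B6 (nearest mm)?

125 × 176 mm

Short side: √(148 · 105) = √15540 ≈ 124.7 → 125 mm
Long side: √(210 · 148) = √31080 ≈ 176.3 → 176 mm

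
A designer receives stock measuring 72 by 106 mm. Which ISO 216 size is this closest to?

Aspect ratio 106/72 ≈ 1.472 (ISO target is √2 ≈ 1.414).
In the A-series (A0 area = 1 m²): A7 = 74 × 105 mm.
Off by 3 mm total — nearest standard size.

A7 (74 × 105 mm)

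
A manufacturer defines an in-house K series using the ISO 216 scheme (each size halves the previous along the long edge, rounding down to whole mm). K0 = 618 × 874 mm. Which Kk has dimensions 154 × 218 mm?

K0: 618 × 874 mm
K1: 437 × 618 mm
K2: 309 × 437 mm
K3: 218 × 309 mm
K4: 154 × 218 mm
K5: 109 × 154 mm
→ matches K4.

K4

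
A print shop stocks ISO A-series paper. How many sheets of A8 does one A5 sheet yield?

Each ISO step halves the sheet: 1 × A5 → 2 × A6 → 4 × A7 → 8 × A8
From A5 to A8 is 3 halving steps: 2^3 = 8.

8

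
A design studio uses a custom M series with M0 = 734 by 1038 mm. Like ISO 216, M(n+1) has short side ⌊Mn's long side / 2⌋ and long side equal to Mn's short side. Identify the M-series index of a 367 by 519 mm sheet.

M0: 734 × 1038 mm
M1: 519 × 734 mm
M2: 367 × 519 mm
M3: 259 × 367 mm
→ matches M2.

M2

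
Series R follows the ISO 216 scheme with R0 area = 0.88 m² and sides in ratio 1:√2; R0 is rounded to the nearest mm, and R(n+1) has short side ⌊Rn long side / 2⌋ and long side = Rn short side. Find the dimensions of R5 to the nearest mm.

Let R0's short side be w mm. w · w√2 = 0.88 m² = 880,000 mm², so w ≈ 788.8 mm and w√2 ≈ 1115.6 mm → R0 = 789 × 1116 mm.
R1: ⌊1116/2⌋ × 789 = 558 × 789 mm
R2: ⌊789/2⌋ × 558 = 394 × 558 mm
R3: ⌊558/2⌋ × 394 = 279 × 394 mm
R4: ⌊394/2⌋ × 279 = 197 × 279 mm
R5: ⌊279/2⌋ × 197 = 139 × 197 mm

139 × 197 mm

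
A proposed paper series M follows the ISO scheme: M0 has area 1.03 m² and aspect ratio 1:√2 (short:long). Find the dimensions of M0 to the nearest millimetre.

Let the short side be w mm. Then w · w√2 = 1.03 m² = 1,030,000 mm².
w² = 1,030,000/√2, so w ≈ 853.4 mm; long side = w√2 ≈ 1206.9 mm.

853 × 1207 mm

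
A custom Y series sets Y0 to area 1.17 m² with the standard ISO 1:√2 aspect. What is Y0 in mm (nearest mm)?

910 × 1286 mm

Let the short side be w mm. Then w · w√2 = 1.17 m² = 1,170,000 mm².
w² = 1,170,000/√2, so w ≈ 909.6 mm; long side = w√2 ≈ 1286.3 mm.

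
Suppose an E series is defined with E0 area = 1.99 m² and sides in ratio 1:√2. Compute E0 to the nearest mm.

Let the short side be w mm. Then w · w√2 = 1.99 m² = 1,990,000 mm².
w² = 1,990,000/√2, so w ≈ 1186.2 mm; long side = w√2 ≈ 1677.6 mm.

1186 × 1678 mm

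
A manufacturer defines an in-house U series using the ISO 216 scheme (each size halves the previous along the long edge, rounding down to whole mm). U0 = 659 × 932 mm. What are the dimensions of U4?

164 × 233 mm

U1 = 466 × 659 mm (from U0 by 1 halving).
U2: ⌊659/2⌋ × 466 = 329 × 466 mm
U3: ⌊466/2⌋ × 329 = 233 × 329 mm
U4: ⌊329/2⌋ × 233 = 164 × 233 mm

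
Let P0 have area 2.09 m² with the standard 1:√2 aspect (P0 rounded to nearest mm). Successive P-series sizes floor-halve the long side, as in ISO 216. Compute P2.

608 × 859 mm

Let P0's short side be w mm. w · w√2 = 2.09 m² = 2,090,000 mm², so w ≈ 1215.7 mm and w√2 ≈ 1719.2 mm → P0 = 1216 × 1719 mm.
P1: ⌊1719/2⌋ × 1216 = 859 × 1216 mm
P2: ⌊1216/2⌋ × 859 = 608 × 859 mm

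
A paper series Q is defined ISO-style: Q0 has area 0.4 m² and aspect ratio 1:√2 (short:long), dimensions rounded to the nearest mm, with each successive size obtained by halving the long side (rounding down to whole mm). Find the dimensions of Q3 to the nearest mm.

Let Q0's short side be w mm. w · w√2 = 0.4 m² = 400,000 mm², so w ≈ 531.8 mm and w√2 ≈ 752.1 mm → Q0 = 532 × 752 mm.
Q1: ⌊752/2⌋ × 532 = 376 × 532 mm
Q2: ⌊532/2⌋ × 376 = 266 × 376 mm
Q3: ⌊376/2⌋ × 266 = 188 × 266 mm

188 × 266 mm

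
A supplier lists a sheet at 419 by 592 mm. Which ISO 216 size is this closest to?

Aspect ratio 592/419 ≈ 1.413 — close to the ISO √2 ≈ 1.414.
In the A-series (A0 area = 1 m²): A2 = 420 × 594 mm.
Off by 3 mm total — nearest standard size.

A2 (420 × 594 mm)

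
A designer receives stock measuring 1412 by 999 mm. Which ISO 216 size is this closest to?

B0 (1000 × 1414 mm)

Aspect ratio 1412/999 ≈ 1.413 — close to the ISO √2 ≈ 1.414.
In the B-series (B0 = 1000 × 1414 mm): B0 = 1000 × 1414 mm.
Off by 3 mm total — nearest standard size.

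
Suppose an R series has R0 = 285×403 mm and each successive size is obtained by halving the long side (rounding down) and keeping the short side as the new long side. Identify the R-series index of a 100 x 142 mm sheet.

R3

R0: 285 × 403 mm
R1: 201 × 285 mm
R2: 142 × 201 mm
R3: 100 × 142 mm
R4: 71 × 100 mm
→ matches R3.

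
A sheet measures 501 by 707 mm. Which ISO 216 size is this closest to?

Aspect ratio 707/501 ≈ 1.411 — close to the ISO √2 ≈ 1.414.
In the B-series (B0 = 1000 × 1414 mm): B2 = 500 × 707 mm.
Off by 1 mm total — nearest standard size.

B2 (500 × 707 mm)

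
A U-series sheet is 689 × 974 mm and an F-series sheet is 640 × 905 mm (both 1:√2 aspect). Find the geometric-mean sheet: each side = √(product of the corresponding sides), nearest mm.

664 × 939 mm

Short side: √(689 · 640) = √440960 ≈ 664.0 → 664 mm
Long side: √(974 · 905) = √881470 ≈ 938.9 → 939 mm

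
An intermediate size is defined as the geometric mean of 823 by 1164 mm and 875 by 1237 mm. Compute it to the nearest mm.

Short side: √(823 · 875) = √720125 ≈ 848.6 → 849 mm
Long side: √(1164 · 1237) = √1439868 ≈ 1199.9 → 1200 mm

849 × 1200 mm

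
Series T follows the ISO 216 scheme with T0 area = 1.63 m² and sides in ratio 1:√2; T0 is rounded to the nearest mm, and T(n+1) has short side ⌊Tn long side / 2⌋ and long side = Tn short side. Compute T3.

379 × 537 mm

Let T0's short side be w mm. w · w√2 = 1.63 m² = 1,630,000 mm², so w ≈ 1073.6 mm and w√2 ≈ 1518.3 mm → T0 = 1074 × 1518 mm.
T1: ⌊1518/2⌋ × 1074 = 759 × 1074 mm
T2: ⌊1074/2⌋ × 759 = 537 × 759 mm
T3: ⌊759/2⌋ × 537 = 379 × 537 mm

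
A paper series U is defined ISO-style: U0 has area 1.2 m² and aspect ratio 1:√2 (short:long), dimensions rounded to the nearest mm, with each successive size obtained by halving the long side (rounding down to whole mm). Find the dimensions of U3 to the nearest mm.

Let U0's short side be w mm. w · w√2 = 1.2 m² = 1,200,000 mm², so w ≈ 921.2 mm and w√2 ≈ 1302.7 mm → U0 = 921 × 1303 mm.
U1: ⌊1303/2⌋ × 921 = 651 × 921 mm
U2: ⌊921/2⌋ × 651 = 460 × 651 mm
U3: ⌊651/2⌋ × 460 = 325 × 460 mm

325 × 460 mm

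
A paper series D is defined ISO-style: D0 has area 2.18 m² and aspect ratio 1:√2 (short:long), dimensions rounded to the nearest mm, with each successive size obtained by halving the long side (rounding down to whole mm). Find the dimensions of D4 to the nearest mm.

Let D0's short side be w mm. w · w√2 = 2.18 m² = 2,180,000 mm², so w ≈ 1241.6 mm and w√2 ≈ 1755.8 mm → D0 = 1242 × 1756 mm.
D1: ⌊1756/2⌋ × 1242 = 878 × 1242 mm
D2: ⌊1242/2⌋ × 878 = 621 × 878 mm
D3: ⌊878/2⌋ × 621 = 439 × 621 mm
D4: ⌊621/2⌋ × 439 = 310 × 439 mm

310 × 439 mm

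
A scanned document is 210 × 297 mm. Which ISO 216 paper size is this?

A4 (210 × 297 mm)

Aspect ratio 297/210 ≈ 1.414 — close to the ISO √2 ≈ 1.414.
In the A-series (A0 area = 1 m²): A4 = 210 × 297 mm.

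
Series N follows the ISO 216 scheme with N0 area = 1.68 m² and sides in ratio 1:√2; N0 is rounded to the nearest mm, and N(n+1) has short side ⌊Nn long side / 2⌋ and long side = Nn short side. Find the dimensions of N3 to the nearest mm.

385 × 545 mm

Let N0's short side be w mm. w · w√2 = 1.68 m² = 1,680,000 mm², so w ≈ 1089.9 mm and w√2 ≈ 1541.4 mm → N0 = 1090 × 1541 mm.
N1: ⌊1541/2⌋ × 1090 = 770 × 1090 mm
N2: ⌊1090/2⌋ × 770 = 545 × 770 mm
N3: ⌊770/2⌋ × 545 = 385 × 545 mm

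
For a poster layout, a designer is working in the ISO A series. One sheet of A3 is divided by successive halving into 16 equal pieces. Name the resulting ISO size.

A7

16 = 2^4, so 4 halving steps.
A3 → A4 → … → A7 after 4 steps.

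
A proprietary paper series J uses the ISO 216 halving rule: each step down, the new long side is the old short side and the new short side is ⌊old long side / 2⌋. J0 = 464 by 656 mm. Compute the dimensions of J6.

58 × 82 mm

J1: ⌊656/2⌋ × 464 = 328 × 464 mm
J2: ⌊464/2⌋ × 328 = 232 × 328 mm
J3: ⌊328/2⌋ × 232 = 164 × 232 mm
J4: ⌊232/2⌋ × 164 = 116 × 164 mm
J5: ⌊164/2⌋ × 116 = 82 × 116 mm
J6: ⌊116/2⌋ × 82 = 58 × 82 mm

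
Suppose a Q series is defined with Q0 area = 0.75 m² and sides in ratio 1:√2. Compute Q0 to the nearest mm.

Let the short side be w mm. Then w · w√2 = 0.75 m² = 750,000 mm².
w² = 750,000/√2, so w ≈ 728.2 mm; long side = w√2 ≈ 1029.9 mm.

728 × 1030 mm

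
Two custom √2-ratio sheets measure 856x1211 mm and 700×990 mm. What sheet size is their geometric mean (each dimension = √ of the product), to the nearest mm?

774 × 1095 mm

Short side: √(856 · 700) = √599200 ≈ 774.1 → 774 mm
Long side: √(1211 · 990) = √1198890 ≈ 1094.9 → 1095 mm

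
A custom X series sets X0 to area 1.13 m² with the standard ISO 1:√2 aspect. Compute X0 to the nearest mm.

Let the short side be w mm. Then w · w√2 = 1.13 m² = 1,130,000 mm².
w² = 1,130,000/√2, so w ≈ 893.9 mm; long side = w√2 ≈ 1264.1 mm.

894 × 1264 mm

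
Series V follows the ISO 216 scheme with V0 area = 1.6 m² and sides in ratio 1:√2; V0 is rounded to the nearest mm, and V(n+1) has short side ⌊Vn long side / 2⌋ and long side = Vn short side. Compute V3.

Let V0's short side be w mm. w · w√2 = 1.6 m² = 1,600,000 mm², so w ≈ 1063.7 mm and w√2 ≈ 1504.2 mm → V0 = 1064 × 1504 mm.
V1: ⌊1504/2⌋ × 1064 = 752 × 1064 mm
V2: ⌊1064/2⌋ × 752 = 532 × 752 mm
V3: ⌊752/2⌋ × 532 = 376 × 532 mm

376 × 532 mm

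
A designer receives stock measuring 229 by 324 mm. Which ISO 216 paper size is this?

Aspect ratio 324/229 ≈ 1.415 — close to the ISO √2 ≈ 1.414.
In the C-series (envelope sizes, between A and B): C4 = 229 × 324 mm.

C4 (229 × 324 mm)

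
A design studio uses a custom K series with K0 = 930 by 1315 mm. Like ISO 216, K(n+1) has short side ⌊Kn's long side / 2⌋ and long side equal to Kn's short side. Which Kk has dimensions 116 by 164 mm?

K0: 930 × 1315 mm
K1: 657 × 930 mm
K2: 465 × 657 mm
K3: 328 × 465 mm
K4: 232 × 328 mm
K5: 164 × 232 mm
K6: 116 × 164 mm
K7: 82 × 116 mm
→ matches K6.

K6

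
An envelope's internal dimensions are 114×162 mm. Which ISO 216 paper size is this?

C6 (114 × 162 mm)

Aspect ratio 162/114 ≈ 1.421 — close to the ISO √2 ≈ 1.414.
In the C-series (envelope sizes, between A and B): C6 = 114 × 162 mm.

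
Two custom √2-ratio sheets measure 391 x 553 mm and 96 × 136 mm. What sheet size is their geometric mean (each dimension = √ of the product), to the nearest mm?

Short side: √(391 · 96) = √37536 ≈ 193.7 → 194 mm
Long side: √(553 · 136) = √75208 ≈ 274.2 → 274 mm

194 × 274 mm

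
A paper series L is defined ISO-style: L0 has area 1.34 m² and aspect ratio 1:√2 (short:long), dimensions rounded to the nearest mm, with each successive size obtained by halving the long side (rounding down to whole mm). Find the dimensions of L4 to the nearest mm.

243 × 344 mm

Let L0's short side be w mm. w · w√2 = 1.34 m² = 1,340,000 mm², so w ≈ 973.4 mm and w√2 ≈ 1376.6 mm → L0 = 973 × 1377 mm.
L1: ⌊1377/2⌋ × 973 = 688 × 973 mm
L2: ⌊973/2⌋ × 688 = 486 × 688 mm
L3: ⌊688/2⌋ × 486 = 344 × 486 mm
L4: ⌊486/2⌋ × 344 = 243 × 344 mm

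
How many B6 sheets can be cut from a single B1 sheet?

B1 = 707 × 1000 mm; B6 = 125 × 176 mm.
Each halving step doubles the count; 5 steps from B1 to B6.
2^5 = 32.

32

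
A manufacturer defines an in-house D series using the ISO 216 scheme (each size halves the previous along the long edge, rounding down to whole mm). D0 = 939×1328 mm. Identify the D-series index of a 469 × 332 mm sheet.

D0: 939 × 1328 mm
D1: 664 × 939 mm
D2: 469 × 664 mm
D3: 332 × 469 mm
D4: 234 × 332 mm
→ matches D3.

D3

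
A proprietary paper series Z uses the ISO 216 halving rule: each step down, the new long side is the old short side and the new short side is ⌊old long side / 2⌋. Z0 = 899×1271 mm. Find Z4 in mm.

224 × 317 mm

Z1: ⌊1271/2⌋ × 899 = 635 × 899 mm
Z2: ⌊899/2⌋ × 635 = 449 × 635 mm
Z3: ⌊635/2⌋ × 449 = 317 × 449 mm
Z4: ⌊449/2⌋ × 317 = 224 × 317 mm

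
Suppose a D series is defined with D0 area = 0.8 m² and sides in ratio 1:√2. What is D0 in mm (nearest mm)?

Let the short side be w mm. Then w · w√2 = 0.8 m² = 800,000 mm².
w² = 800,000/√2, so w ≈ 752.1 mm; long side = w√2 ≈ 1063.7 mm.

752 × 1064 mm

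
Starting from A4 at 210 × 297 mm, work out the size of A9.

A5: ⌊297/2⌋ × 210 = 148 × 210 mm
A6: ⌊210/2⌋ × 148 = 105 × 148 mm
A7: ⌊148/2⌋ × 105 = 74 × 105 mm
A8: ⌊105/2⌋ × 74 = 52 × 74 mm
A9: ⌊74/2⌋ × 52 = 37 × 52 mm

37 × 52 mm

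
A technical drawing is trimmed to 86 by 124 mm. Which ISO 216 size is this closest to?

B7 (88 × 125 mm)

Aspect ratio 124/86 ≈ 1.442 (ISO target is √2 ≈ 1.414).
In the B-series (B0 = 1000 × 1414 mm): B7 = 88 × 125 mm.
Off by 3 mm total — nearest standard size.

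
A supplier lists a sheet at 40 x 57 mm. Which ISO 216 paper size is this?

Aspect ratio 57/40 ≈ 1.425 — close to the ISO √2 ≈ 1.414.
In the C-series (envelope sizes, between A and B): C9 = 40 × 57 mm.

C9 (40 × 57 mm)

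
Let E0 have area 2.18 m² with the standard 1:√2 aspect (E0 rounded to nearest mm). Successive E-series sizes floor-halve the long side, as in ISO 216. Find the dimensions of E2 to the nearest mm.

Let E0's short side be w mm. w · w√2 = 2.18 m² = 2,180,000 mm², so w ≈ 1241.6 mm and w√2 ≈ 1755.8 mm → E0 = 1242 × 1756 mm.
E1: ⌊1756/2⌋ × 1242 = 878 × 1242 mm
E2: ⌊1242/2⌋ × 878 = 621 × 878 mm

621 × 878 mm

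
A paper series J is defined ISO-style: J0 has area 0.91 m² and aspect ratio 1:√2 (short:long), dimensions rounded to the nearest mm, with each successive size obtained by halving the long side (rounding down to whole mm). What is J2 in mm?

Let J0's short side be w mm. w · w√2 = 0.91 m² = 910,000 mm², so w ≈ 802.2 mm and w√2 ≈ 1134.4 mm → J0 = 802 × 1134 mm.
J1: ⌊1134/2⌋ × 802 = 567 × 802 mm
J2: ⌊802/2⌋ × 567 = 401 × 567 mm

401 × 567 mm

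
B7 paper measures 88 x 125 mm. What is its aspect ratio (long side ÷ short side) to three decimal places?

125 / 88 = 1.420
ISO 216 targets √2 ≈ 1.414; the +0.006 deviation is from mm rounding.

1.420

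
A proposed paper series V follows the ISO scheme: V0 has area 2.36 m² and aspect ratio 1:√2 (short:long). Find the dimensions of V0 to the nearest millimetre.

1292 × 1827 mm

Let the short side be w mm. Then w · w√2 = 2.36 m² = 2,360,000 mm².
w² = 2,360,000/√2, so w ≈ 1291.8 mm; long side = w√2 ≈ 1826.9 mm.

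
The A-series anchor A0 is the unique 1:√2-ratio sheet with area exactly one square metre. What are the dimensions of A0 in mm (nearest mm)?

Let the short side be w mm. Then the long side is w√2 and w · w√2 = 10⁶ mm².
w² = 10⁶/√2, so w = 1000 / 2^(1/4) ≈ 840.9 mm; long side = 1000 · 2^(1/4) ≈ 1189.2 mm.

841 × 1189 mm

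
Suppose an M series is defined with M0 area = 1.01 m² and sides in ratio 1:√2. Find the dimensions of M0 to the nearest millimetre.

845 × 1195 mm

Let the short side be w mm. Then w · w√2 = 1.01 m² = 1,010,000 mm².
w² = 1,010,000/√2, so w ≈ 845.1 mm; long side = w√2 ≈ 1195.1 mm.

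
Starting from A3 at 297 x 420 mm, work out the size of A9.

A4: ⌊420/2⌋ × 297 = 210 × 297 mm
A5: ⌊297/2⌋ × 210 = 148 × 210 mm
A6: ⌊210/2⌋ × 148 = 105 × 148 mm
A7: ⌊148/2⌋ × 105 = 74 × 105 mm
A8: ⌊105/2⌋ × 74 = 52 × 74 mm
A9: ⌊74/2⌋ × 52 = 37 × 52 mm

37 × 52 mm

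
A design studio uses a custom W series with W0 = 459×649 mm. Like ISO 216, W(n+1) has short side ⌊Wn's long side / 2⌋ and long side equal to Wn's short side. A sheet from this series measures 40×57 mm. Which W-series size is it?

W0: 459 × 649 mm
W1: 324 × 459 mm
W2: 229 × 324 mm
W3: 162 × 229 mm
W4: 114 × 162 mm
W5: 81 × 114 mm
W6: 57 × 81 mm
W7: 40 × 57 mm
W8: 28 × 40 mm
→ matches W7.

W7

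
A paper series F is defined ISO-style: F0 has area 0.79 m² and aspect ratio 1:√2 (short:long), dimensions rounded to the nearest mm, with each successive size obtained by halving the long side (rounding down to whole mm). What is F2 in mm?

Let F0's short side be w mm. w · w√2 = 0.79 m² = 790,000 mm², so w ≈ 747.4 mm and w√2 ≈ 1057.0 mm → F0 = 747 × 1057 mm.
F1: ⌊1057/2⌋ × 747 = 528 × 747 mm
F2: ⌊747/2⌋ × 528 = 373 × 528 mm

373 × 528 mm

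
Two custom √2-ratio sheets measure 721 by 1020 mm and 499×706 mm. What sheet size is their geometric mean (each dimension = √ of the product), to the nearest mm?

600 × 849 mm

Short side: √(721 · 499) = √359779 ≈ 599.8 → 600 mm
Long side: √(1020 · 706) = √720120 ≈ 848.6 → 849 mm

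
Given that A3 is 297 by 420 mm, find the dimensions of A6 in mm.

105 × 148 mm

A4: ⌊420/2⌋ × 297 = 210 × 297 mm
A5: ⌊297/2⌋ × 210 = 148 × 210 mm
A6: ⌊210/2⌋ × 148 = 105 × 148 mm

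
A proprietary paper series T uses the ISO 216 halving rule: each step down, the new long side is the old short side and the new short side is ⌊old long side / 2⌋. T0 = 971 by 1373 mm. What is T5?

171 × 242 mm

T1 = 686 × 971 mm (from T0 by 1 halving).
T2: ⌊971/2⌋ × 686 = 485 × 686 mm
T3: ⌊686/2⌋ × 485 = 343 × 485 mm
T4: ⌊485/2⌋ × 343 = 242 × 343 mm
T5: ⌊343/2⌋ × 242 = 171 × 242 mm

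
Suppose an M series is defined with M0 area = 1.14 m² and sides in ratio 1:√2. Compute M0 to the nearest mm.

Let the short side be w mm. Then w · w√2 = 1.14 m² = 1,140,000 mm².
w² = 1,140,000/√2, so w ≈ 897.8 mm; long side = w√2 ≈ 1269.7 mm.

898 × 1270 mm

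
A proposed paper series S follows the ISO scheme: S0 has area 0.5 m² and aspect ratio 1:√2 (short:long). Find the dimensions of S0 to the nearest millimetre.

Let the short side be w mm. Then w · w√2 = 0.5 m² = 500,000 mm².
w² = 500,000/√2, so w ≈ 594.6 mm; long side = w√2 ≈ 840.9 mm.

595 × 841 mm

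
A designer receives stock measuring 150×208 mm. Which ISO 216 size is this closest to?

Aspect ratio 208/150 ≈ 1.387 (ISO target is √2 ≈ 1.414).
In the A-series (A0 area = 1 m²): A5 = 148 × 210 mm.
Off by 4 mm total — nearest standard size.

A5 (148 × 210 mm)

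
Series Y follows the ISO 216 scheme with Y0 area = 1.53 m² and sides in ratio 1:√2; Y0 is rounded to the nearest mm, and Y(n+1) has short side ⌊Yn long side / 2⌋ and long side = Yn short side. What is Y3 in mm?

Let Y0's short side be w mm. w · w√2 = 1.53 m² = 1,530,000 mm², so w ≈ 1040.1 mm and w√2 ≈ 1471.0 mm → Y0 = 1040 × 1471 mm.
Y1: ⌊1471/2⌋ × 1040 = 735 × 1040 mm
Y2: ⌊1040/2⌋ × 735 = 520 × 735 mm
Y3: ⌊735/2⌋ × 520 = 367 × 520 mm

367 × 520 mm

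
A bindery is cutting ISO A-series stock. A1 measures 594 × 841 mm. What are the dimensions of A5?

148 × 210 mm

A2: ⌊841/2⌋ × 594 = 420 × 594 mm
A3: ⌊594/2⌋ × 420 = 297 × 420 mm
A4: ⌊420/2⌋ × 297 = 210 × 297 mm
A5: ⌊297/2⌋ × 210 = 148 × 210 mm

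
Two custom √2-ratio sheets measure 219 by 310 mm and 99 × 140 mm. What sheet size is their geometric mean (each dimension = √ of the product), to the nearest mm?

147 × 208 mm

Short side: √(219 · 99) = √21681 ≈ 147.2 → 147 mm
Long side: √(310 · 140) = √43400 ≈ 208.3 → 208 mm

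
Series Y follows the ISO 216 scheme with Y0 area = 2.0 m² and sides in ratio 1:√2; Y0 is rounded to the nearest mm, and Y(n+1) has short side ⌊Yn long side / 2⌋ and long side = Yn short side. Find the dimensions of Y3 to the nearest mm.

420 × 594 mm

Let Y0's short side be w mm. w · w√2 = 2.0 m² = 2,000,000 mm², so w ≈ 1189.2 mm and w√2 ≈ 1681.8 mm → Y0 = 1189 × 1682 mm.
Y1: ⌊1682/2⌋ × 1189 = 841 × 1189 mm
Y2: ⌊1189/2⌋ × 841 = 594 × 841 mm
Y3: ⌊841/2⌋ × 594 = 420 × 594 mm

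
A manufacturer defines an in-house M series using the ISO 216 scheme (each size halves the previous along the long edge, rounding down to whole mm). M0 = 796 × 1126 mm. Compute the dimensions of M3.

281 × 398 mm

M1: ⌊1126/2⌋ × 796 = 563 × 796 mm
M2: ⌊796/2⌋ × 563 = 398 × 563 mm
M3: ⌊563/2⌋ × 398 = 281 × 398 mm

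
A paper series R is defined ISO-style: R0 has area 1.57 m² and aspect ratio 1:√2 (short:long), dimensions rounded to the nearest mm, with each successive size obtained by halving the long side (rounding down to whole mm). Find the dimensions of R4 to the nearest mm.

Let R0's short side be w mm. w · w√2 = 1.57 m² = 1,570,000 mm², so w ≈ 1053.6 mm and w√2 ≈ 1490.1 mm → R0 = 1054 × 1490 mm.
R1: ⌊1490/2⌋ × 1054 = 745 × 1054 mm
R2: ⌊1054/2⌋ × 745 = 527 × 745 mm
R3: ⌊745/2⌋ × 527 = 372 × 527 mm
R4: ⌊527/2⌋ × 372 = 263 × 372 mm

263 × 372 mm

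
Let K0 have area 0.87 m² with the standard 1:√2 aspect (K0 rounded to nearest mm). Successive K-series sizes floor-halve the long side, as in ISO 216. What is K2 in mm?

392 × 554 mm

Let K0's short side be w mm. w · w√2 = 0.87 m² = 870,000 mm², so w ≈ 784.3 mm and w√2 ≈ 1109.2 mm → K0 = 784 × 1109 mm.
K1: ⌊1109/2⌋ × 784 = 554 × 784 mm
K2: ⌊784/2⌋ × 554 = 392 × 554 mm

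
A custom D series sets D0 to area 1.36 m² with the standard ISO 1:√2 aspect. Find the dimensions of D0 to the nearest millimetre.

Let the short side be w mm. Then w · w√2 = 1.36 m² = 1,360,000 mm².
w² = 1,360,000/√2, so w ≈ 980.6 mm; long side = w√2 ≈ 1386.8 mm.

981 × 1387 mm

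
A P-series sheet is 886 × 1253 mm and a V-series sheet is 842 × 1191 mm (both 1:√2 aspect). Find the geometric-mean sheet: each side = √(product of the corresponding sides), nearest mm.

864 × 1222 mm

Short side: √(886 · 842) = √746012 ≈ 863.7 → 864 mm
Long side: √(1253 · 1191) = √1492323 ≈ 1221.6 → 1222 mm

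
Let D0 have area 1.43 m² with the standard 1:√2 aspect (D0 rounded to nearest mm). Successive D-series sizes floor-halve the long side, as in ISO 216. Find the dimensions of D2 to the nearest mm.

503 × 711 mm

Let D0's short side be w mm. w · w√2 = 1.43 m² = 1,430,000 mm², so w ≈ 1005.6 mm and w√2 ≈ 1422.1 mm → D0 = 1006 × 1422 mm.
D1: ⌊1422/2⌋ × 1006 = 711 × 1006 mm
D2: ⌊1006/2⌋ × 711 = 503 × 711 mm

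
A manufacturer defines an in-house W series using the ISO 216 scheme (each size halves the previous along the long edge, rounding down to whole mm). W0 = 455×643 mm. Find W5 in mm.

W1: ⌊643/2⌋ × 455 = 321 × 455 mm
W2: ⌊455/2⌋ × 321 = 227 × 321 mm
W3: ⌊321/2⌋ × 227 = 160 × 227 mm
W4: ⌊227/2⌋ × 160 = 113 × 160 mm
W5: ⌊160/2⌋ × 113 = 80 × 113 mm

80 × 113 mm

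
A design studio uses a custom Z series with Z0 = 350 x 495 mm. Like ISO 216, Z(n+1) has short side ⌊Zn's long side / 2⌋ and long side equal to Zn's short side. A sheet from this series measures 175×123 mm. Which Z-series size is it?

Z3

Z0: 350 × 495 mm
Z1: 247 × 350 mm
Z2: 175 × 247 mm
Z3: 123 × 175 mm
Z4: 87 × 123 mm
→ matches Z3.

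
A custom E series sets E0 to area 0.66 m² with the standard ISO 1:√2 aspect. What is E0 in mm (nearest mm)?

683 × 966 mm

Let the short side be w mm. Then w · w√2 = 0.66 m² = 660,000 mm².
w² = 660,000/√2, so w ≈ 683.1 mm; long side = w√2 ≈ 966.1 mm.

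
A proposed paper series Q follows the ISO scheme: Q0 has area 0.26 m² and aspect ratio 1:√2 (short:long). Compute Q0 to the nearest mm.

429 × 606 mm

Let the short side be w mm. Then w · w√2 = 0.26 m² = 260,000 mm².
w² = 260,000/√2, so w ≈ 428.8 mm; long side = w√2 ≈ 606.4 mm.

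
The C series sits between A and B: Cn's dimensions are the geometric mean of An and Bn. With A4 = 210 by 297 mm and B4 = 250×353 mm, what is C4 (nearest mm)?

229 × 324 mm

Short side: √(210 · 250) = √52500 ≈ 229.1 → 229 mm
Long side: √(297 · 353) = √104841 ≈ 323.8 → 324 mm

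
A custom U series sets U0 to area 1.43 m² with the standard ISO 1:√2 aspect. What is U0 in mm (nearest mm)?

1006 × 1422 mm

Let the short side be w mm. Then w · w√2 = 1.43 m² = 1,430,000 mm².
w² = 1,430,000/√2, so w ≈ 1005.6 mm; long side = w√2 ≈ 1422.1 mm.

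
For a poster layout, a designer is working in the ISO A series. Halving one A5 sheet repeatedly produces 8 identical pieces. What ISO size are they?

8 = 2^3, so 3 halving steps.
A5 → A6 → … → A8 after 3 steps.

A8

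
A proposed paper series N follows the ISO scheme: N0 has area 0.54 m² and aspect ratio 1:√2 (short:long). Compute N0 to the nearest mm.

Let the short side be w mm. Then w · w√2 = 0.54 m² = 540,000 mm².
w² = 540,000/√2, so w ≈ 617.9 mm; long side = w√2 ≈ 873.9 mm.

618 × 874 mm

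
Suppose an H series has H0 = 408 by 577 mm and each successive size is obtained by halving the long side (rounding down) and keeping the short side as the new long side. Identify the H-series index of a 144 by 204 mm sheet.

H0: 408 × 577 mm
H1: 288 × 408 mm
H2: 204 × 288 mm
H3: 144 × 204 mm
H4: 102 × 144 mm
→ matches H3.

H3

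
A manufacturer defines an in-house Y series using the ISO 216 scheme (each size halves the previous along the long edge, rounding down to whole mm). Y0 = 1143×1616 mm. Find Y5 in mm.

202 × 285 mm

Y1: ⌊1616/2⌋ × 1143 = 808 × 1143 mm
Y2: ⌊1143/2⌋ × 808 = 571 × 808 mm
Y3: ⌊808/2⌋ × 571 = 404 × 571 mm
Y4: ⌊571/2⌋ × 404 = 285 × 404 mm
Y5: ⌊404/2⌋ × 285 = 202 × 285 mm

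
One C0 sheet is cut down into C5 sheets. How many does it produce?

32

Each ISO step halves the sheet: 1 × C0 → 2 × C1 → 4 × C2 → 8 × C3 → …
From C0 to C5 is 5 halving steps: 2^5 = 32.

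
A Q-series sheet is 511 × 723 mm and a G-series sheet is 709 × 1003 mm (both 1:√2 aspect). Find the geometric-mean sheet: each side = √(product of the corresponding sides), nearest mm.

Short side: √(511 · 709) = √362299 ≈ 601.9 → 602 mm
Long side: √(723 · 1003) = √725169 ≈ 851.6 → 852 mm

602 × 852 mm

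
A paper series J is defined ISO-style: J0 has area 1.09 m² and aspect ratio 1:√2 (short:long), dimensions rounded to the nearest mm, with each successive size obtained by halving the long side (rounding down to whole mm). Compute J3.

310 × 439 mm

Let J0's short side be w mm. w · w√2 = 1.09 m² = 1,090,000 mm², so w ≈ 877.9 mm and w√2 ≈ 1241.6 mm → J0 = 878 × 1242 mm.
J1: ⌊1242/2⌋ × 878 = 621 × 878 mm
J2: ⌊878/2⌋ × 621 = 439 × 621 mm
J3: ⌊621/2⌋ × 439 = 310 × 439 mm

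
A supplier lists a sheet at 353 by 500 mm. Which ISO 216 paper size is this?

Aspect ratio 500/353 ≈ 1.416 — close to the ISO √2 ≈ 1.414.
In the B-series (B0 = 1000 × 1414 mm): B3 = 353 × 500 mm.

B3 (353 × 500 mm)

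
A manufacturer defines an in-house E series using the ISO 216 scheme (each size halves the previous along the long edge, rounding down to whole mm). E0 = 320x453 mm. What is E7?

28 × 40 mm

E1 = 226 × 320 mm (from E0 by 1 halving).
E2: ⌊320/2⌋ × 226 = 160 × 226 mm
E3: ⌊226/2⌋ × 160 = 113 × 160 mm
E4: ⌊160/2⌋ × 113 = 80 × 113 mm
E5: ⌊113/2⌋ × 80 = 56 × 80 mm
E6: ⌊80/2⌋ × 56 = 40 × 56 mm
E7: ⌊56/2⌋ × 40 = 28 × 40 mm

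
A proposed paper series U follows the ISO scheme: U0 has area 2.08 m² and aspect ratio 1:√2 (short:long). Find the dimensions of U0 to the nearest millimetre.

1213 × 1715 mm

Let the short side be w mm. Then w · w√2 = 2.08 m² = 2,080,000 mm².
w² = 2,080,000/√2, so w ≈ 1212.8 mm; long side = w√2 ≈ 1715.1 mm.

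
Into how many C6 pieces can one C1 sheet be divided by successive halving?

C1 = 648 × 917 mm; C6 = 114 × 162 mm.
Each halving step doubles the count; 5 steps from C1 to C6.
2^5 = 32.

32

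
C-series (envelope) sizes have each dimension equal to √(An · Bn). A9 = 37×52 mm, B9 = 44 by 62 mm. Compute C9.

40 × 57 mm

Short side: √(37 · 44) = √1628 ≈ 40.3 → 40 mm
Long side: √(52 · 62) = √3224 ≈ 56.8 → 57 mm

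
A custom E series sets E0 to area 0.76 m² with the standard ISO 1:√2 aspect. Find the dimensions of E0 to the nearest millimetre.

Let the short side be w mm. Then w · w√2 = 0.76 m² = 760,000 mm².
w² = 760,000/√2, so w ≈ 733.1 mm; long side = w√2 ≈ 1036.7 mm.

733 × 1037 mm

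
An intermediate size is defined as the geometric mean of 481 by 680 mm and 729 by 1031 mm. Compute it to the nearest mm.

Short side: √(481 · 729) = √350649 ≈ 592.2 → 592 mm
Long side: √(680 · 1031) = √701080 ≈ 837.3 → 837 mm

592 × 837 mm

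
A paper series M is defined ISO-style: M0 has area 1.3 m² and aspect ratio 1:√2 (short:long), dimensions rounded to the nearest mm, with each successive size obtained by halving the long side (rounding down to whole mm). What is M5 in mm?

Let M0's short side be w mm. w · w√2 = 1.3 m² = 1,300,000 mm², so w ≈ 958.8 mm and w√2 ≈ 1355.9 mm → M0 = 959 × 1356 mm.
M1: ⌊1356/2⌋ × 959 = 678 × 959 mm
M2: ⌊959/2⌋ × 678 = 479 × 678 mm
M3: ⌊678/2⌋ × 479 = 339 × 479 mm
M4: ⌊479/2⌋ × 339 = 239 × 339 mm
M5: ⌊339/2⌋ × 239 = 169 × 239 mm

169 × 239 mm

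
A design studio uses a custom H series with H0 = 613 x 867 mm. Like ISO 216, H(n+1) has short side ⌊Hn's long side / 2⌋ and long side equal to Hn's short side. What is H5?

108 × 153 mm

H1 = 433 × 613 mm (from H0 by 1 halving).
H2: ⌊613/2⌋ × 433 = 306 × 433 mm
H3: ⌊433/2⌋ × 306 = 216 × 306 mm
H4: ⌊306/2⌋ × 216 = 153 × 216 mm
H5: ⌊216/2⌋ × 153 = 108 × 153 mm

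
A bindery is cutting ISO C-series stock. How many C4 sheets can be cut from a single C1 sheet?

Each ISO step halves the sheet: 1 × C1 → 2 × C2 → 4 × C3 → 8 × C4
From C1 to C4 is 3 halving steps: 2^3 = 8.

8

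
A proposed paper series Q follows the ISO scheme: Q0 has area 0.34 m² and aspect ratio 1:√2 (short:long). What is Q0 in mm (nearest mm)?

490 × 693 mm

Let the short side be w mm. Then w · w√2 = 0.34 m² = 340,000 mm².
w² = 340,000/√2, so w ≈ 490.3 mm; long side = w√2 ≈ 693.4 mm.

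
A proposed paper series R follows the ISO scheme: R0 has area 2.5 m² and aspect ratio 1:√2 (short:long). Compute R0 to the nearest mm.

Let the short side be w mm. Then w · w√2 = 2.5 m² = 2,500,000 mm².
w² = 2,500,000/√2, so w ≈ 1329.6 mm; long side = w√2 ≈ 1880.3 mm.

1330 × 1880 mm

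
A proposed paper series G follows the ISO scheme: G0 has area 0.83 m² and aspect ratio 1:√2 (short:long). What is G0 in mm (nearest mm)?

766 × 1083 mm

Let the short side be w mm. Then w · w√2 = 0.83 m² = 830,000 mm².
w² = 830,000/√2, so w ≈ 766.1 mm; long side = w√2 ≈ 1083.4 mm.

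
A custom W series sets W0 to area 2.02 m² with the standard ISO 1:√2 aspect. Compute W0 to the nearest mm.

1195 × 1690 mm

Let the short side be w mm. Then w · w√2 = 2.02 m² = 2,020,000 mm².
w² = 2,020,000/√2, so w ≈ 1195.1 mm; long side = w√2 ≈ 1690.2 mm.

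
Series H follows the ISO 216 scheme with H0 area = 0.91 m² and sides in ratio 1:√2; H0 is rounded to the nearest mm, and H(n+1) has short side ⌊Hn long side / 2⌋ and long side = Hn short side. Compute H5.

141 × 200 mm

Let H0's short side be w mm. w · w√2 = 0.91 m² = 910,000 mm², so w ≈ 802.2 mm and w√2 ≈ 1134.4 mm → H0 = 802 × 1134 mm.
H1: ⌊1134/2⌋ × 802 = 567 × 802 mm
H2: ⌊802/2⌋ × 567 = 401 × 567 mm
H3: ⌊567/2⌋ × 401 = 283 × 401 mm
H4: ⌊401/2⌋ × 283 = 200 × 283 mm
H5: ⌊283/2⌋ × 200 = 141 × 200 mm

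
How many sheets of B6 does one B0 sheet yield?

B0 = 1000 × 1414 mm; B6 = 125 × 176 mm.
Each halving step doubles the count; 6 steps from B0 to B6.
2^6 = 64.

64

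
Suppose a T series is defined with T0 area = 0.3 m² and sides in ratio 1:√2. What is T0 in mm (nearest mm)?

461 × 651 mm

Let the short side be w mm. Then w · w√2 = 0.3 m² = 300,000 mm².
w² = 300,000/√2, so w ≈ 460.6 mm; long side = w√2 ≈ 651.4 mm.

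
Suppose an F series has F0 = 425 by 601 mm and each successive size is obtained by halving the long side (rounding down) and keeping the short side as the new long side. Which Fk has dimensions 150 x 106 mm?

F4

F0: 425 × 601 mm
F1: 300 × 425 mm
F2: 212 × 300 mm
F3: 150 × 212 mm
F4: 106 × 150 mm
F5: 75 × 106 mm
→ matches F4.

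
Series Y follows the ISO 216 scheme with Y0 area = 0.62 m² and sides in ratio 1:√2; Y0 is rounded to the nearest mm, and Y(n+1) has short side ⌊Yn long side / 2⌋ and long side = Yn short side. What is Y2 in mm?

Let Y0's short side be w mm. w · w√2 = 0.62 m² = 620,000 mm², so w ≈ 662.1 mm and w√2 ≈ 936.4 mm → Y0 = 662 × 936 mm.
Y1: ⌊936/2⌋ × 662 = 468 × 662 mm
Y2: ⌊662/2⌋ × 468 = 331 × 468 mm

331 × 468 mm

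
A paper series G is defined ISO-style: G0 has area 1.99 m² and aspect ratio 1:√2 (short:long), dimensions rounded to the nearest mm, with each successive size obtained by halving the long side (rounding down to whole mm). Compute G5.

209 × 296 mm

Let G0's short side be w mm. w · w√2 = 1.99 m² = 1,990,000 mm², so w ≈ 1186.2 mm and w√2 ≈ 1677.6 mm → G0 = 1186 × 1678 mm.
G1: ⌊1678/2⌋ × 1186 = 839 × 1186 mm
G2: ⌊1186/2⌋ × 839 = 593 × 839 mm
G3: ⌊839/2⌋ × 593 = 419 × 593 mm
G4: ⌊593/2⌋ × 419 = 296 × 419 mm
G5: ⌊419/2⌋ × 296 = 209 × 296 mm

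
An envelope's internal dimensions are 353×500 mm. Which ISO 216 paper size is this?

B3 (353 × 500 mm)

Aspect ratio 500/353 ≈ 1.416 — close to the ISO √2 ≈ 1.414.
In the B-series (B0 = 1000 × 1414 mm): B3 = 353 × 500 mm.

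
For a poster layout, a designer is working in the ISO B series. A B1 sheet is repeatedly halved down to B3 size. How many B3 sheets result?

B1 = 707 × 1000 mm; B3 = 353 × 500 mm.
Each halving step doubles the count; 2 steps from B1 to B3.
2^2 = 4.

4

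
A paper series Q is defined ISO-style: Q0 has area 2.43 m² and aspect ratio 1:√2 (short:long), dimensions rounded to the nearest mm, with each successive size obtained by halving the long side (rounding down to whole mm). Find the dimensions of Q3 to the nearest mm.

463 × 655 mm

Let Q0's short side be w mm. w · w√2 = 2.43 m² = 2,430,000 mm², so w ≈ 1310.8 mm and w√2 ≈ 1853.8 mm → Q0 = 1311 × 1854 mm.
Q1: ⌊1854/2⌋ × 1311 = 927 × 1311 mm
Q2: ⌊1311/2⌋ × 927 = 655 × 927 mm
Q3: ⌊927/2⌋ × 655 = 463 × 655 mm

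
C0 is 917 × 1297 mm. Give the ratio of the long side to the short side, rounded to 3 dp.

1297 / 917 = 1.414
Matches √2 ≈ 1.414 — the ISO 216 defining ratio.

1.414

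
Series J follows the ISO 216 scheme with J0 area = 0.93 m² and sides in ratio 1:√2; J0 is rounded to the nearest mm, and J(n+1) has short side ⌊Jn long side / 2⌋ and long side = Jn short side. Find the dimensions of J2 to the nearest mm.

405 × 573 mm

Let J0's short side be w mm. w · w√2 = 0.93 m² = 930,000 mm², so w ≈ 810.9 mm and w√2 ≈ 1146.8 mm → J0 = 811 × 1147 mm.
J1: ⌊1147/2⌋ × 811 = 573 × 811 mm
J2: ⌊811/2⌋ × 573 = 405 × 573 mm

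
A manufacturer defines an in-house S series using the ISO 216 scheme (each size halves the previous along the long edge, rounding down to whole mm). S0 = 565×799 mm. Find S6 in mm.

S1: ⌊799/2⌋ × 565 = 399 × 565 mm
S2: ⌊565/2⌋ × 399 = 282 × 399 mm
S3: ⌊399/2⌋ × 282 = 199 × 282 mm
S4: ⌊282/2⌋ × 199 = 141 × 199 mm
S5: ⌊199/2⌋ × 141 = 99 × 141 mm
S6: ⌊141/2⌋ × 99 = 70 × 99 mm

70 × 99 mm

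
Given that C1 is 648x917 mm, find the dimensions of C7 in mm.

81 × 114 mm

C2: ⌊917/2⌋ × 648 = 458 × 648 mm
C3: ⌊648/2⌋ × 458 = 324 × 458 mm
C4: ⌊458/2⌋ × 324 = 229 × 324 mm
C5: ⌊324/2⌋ × 229 = 162 × 229 mm
C6: ⌊229/2⌋ × 162 = 114 × 162 mm
C7: ⌊162/2⌋ × 114 = 81 × 114 mm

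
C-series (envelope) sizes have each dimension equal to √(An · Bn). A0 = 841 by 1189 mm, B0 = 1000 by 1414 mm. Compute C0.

Short side: √(841 · 1000) = √841000 ≈ 917.1 → 917 mm
Long side: √(1189 · 1414) = √1681246 ≈ 1296.6 → 1297 mm

917 × 1297 mm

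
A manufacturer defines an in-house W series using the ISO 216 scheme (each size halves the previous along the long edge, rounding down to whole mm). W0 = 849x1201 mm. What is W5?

150 × 212 mm

W1: ⌊1201/2⌋ × 849 = 600 × 849 mm
W2: ⌊849/2⌋ × 600 = 424 × 600 mm
W3: ⌊600/2⌋ × 424 = 300 × 424 mm
W4: ⌊424/2⌋ × 300 = 212 × 300 mm
W5: ⌊300/2⌋ × 212 = 150 × 212 mm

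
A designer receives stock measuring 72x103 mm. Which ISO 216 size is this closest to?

Aspect ratio 103/72 ≈ 1.431 (ISO target is √2 ≈ 1.414).
In the A-series (A0 area = 1 m²): A7 = 74 × 105 mm.
Off by 4 mm total — nearest standard size.

A7 (74 × 105 mm)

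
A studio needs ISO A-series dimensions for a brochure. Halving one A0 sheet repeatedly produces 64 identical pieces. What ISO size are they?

A6

64 = 2^6, so 6 halving steps.
A0 → A1 → … → A6 after 6 steps.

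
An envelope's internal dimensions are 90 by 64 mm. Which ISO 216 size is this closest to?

B8 (62 × 88 mm)

Aspect ratio 90/64 ≈ 1.406 — close to the ISO √2 ≈ 1.414.
In the B-series (B0 = 1000 × 1414 mm): B8 = 62 × 88 mm.
Off by 4 mm total — nearest standard size.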